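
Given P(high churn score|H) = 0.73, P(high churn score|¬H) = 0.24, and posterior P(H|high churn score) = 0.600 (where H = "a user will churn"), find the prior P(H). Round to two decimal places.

Bayes' rule in odds form gives O(H|E) = O(H)·[P(E|H)/P(E|¬H)], hence O(H) = O(H|E)/LR.
Posterior odds = 0.600/(1−0.600) = 1.5000. LR = 0.73/0.24 = 3.0417.
Prior odds = 1.5000/3.0417 = 0.4931, so P(H) = 0.4931/(1+0.4931) ≈ 0.33.

P(H) = 0.33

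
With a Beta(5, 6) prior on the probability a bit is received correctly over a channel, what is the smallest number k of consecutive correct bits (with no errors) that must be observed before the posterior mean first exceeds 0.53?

After k correct bits and 0 errors the posterior is Beta(5+k, 6), with mean (5+k)/(5+6+k).
Set (5+k)/(11+k) > 0.53 and solve: k > (0.53·11 − 5)/(1 − 0.53) = 1.766.
The smallest integer exceeding 1.766 is 2, and checking k=2: (7)/(13) = 0.5385 > 0.53.

k = 2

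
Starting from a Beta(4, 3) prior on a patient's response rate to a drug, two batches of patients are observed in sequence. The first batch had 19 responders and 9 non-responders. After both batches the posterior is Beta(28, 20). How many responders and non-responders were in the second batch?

5 responders and 8 non-responders

Because Beta–binomial updating is additive in the counts, the combined data contributed (α_post−α_prior, β_post−β_prior) successes and failures.
Total across both batches: 28−4=24 responders, 20−3=17 non-responders.
Subtract the first batch: 24−19=5 responders and 17−9=8 non-responders.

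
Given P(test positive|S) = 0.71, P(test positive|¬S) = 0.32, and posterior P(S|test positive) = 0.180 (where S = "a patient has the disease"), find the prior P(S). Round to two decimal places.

In odds form, posterior odds = prior odds × likelihood ratio, so prior odds = posterior odds ÷ LR.
Posterior odds = 0.180/(1−0.180) = 0.2195. LR = 0.71/0.32 = 2.2188.
Prior odds = 0.2195/2.2188 = 0.0989, so P(S) = 0.0989/(1+0.0989) ≈ 0.09.

P(S) = 0.09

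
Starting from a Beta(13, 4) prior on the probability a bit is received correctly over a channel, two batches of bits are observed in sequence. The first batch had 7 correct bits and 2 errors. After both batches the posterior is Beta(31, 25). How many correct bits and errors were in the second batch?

11 correct bits and 19 errors

Because Beta–binomial updating is additive in the counts, the combined data contributed (α_post−α_prior, β_post−β_prior) successes and failures.
Total across both batches: 31−13=18 correct bits, 25−4=21 errors.
Subtract the first batch: 18−7=11 correct bits and 21−2=19 errors.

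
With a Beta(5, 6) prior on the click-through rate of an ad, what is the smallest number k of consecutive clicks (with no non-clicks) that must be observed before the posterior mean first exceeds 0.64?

After k clicks and 0 non-clicks the posterior is Beta(5+k, 6), with mean (5+k)/(5+6+k).
Set (5+k)/(11+k) > 0.64 and solve: k > (0.64·11 − 5)/(1 − 0.64) = 5.667.
The smallest integer exceeding 5.667 is 6.

k = 6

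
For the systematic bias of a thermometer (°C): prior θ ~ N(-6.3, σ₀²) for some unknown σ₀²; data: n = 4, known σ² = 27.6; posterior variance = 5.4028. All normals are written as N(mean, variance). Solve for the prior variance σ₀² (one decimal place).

σ₀² = 24.9

Posterior precision equals prior precision plus data precision: 1/σ_n² = 1/σ₀² + n/σ².
So 1/σ₀² = 1/5.4028 − 4/27.6 = 0.185089 − 0.144928 = 0.040161.
Hence σ₀² = 1/0.040161 ≈ 24.9.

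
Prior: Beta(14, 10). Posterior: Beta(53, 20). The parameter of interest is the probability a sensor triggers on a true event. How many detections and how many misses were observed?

A Beta(α, β) prior with s successes and f failures in binomial data gives a Beta(α+s, β+f) posterior.
Match parameters: s=53−14=39, f=20−10=10.

39 detections and 10 misses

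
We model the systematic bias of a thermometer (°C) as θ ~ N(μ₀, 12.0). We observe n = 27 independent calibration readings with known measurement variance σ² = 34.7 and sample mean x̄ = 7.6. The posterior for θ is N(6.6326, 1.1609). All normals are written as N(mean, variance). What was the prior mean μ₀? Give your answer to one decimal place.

With known observation variance, the Normal–Normal posterior has precision τ_n = τ₀ + n/σ² and mean μ_n = (τ₀μ₀ + (n/σ²)x̄)/τ_n.
Here τ₀ = 1/12.0 = 0.083333 and τ_data = 27/34.7 = 0.778098, so τ_n = 0.861431.
Rearranging for μ₀: μ₀ = (μ_n·τ_n − τ_data·x̄)/τ₀ = (6.6326·0.861431 − 0.778098·7.6) / 0.083333 = -0.200018/0.083333 ≈ -2.4.

μ₀ = -2.4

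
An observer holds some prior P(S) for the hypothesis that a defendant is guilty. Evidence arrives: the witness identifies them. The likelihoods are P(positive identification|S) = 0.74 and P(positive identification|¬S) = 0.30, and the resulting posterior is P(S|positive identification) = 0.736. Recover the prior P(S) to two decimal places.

P(S) = 0.53

In odds form, posterior odds = prior odds × likelihood ratio, so prior odds = posterior odds ÷ LR.
Posterior odds = 0.736/(1−0.736) = 2.7879. LR = 0.74/0.30 = 2.4667.
Prior odds = 2.7879/2.4667 = 1.1302, so P(S) = 1.1302/(1+1.1302) ≈ 0.53.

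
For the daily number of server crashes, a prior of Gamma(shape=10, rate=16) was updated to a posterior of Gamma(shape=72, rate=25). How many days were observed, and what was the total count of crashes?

n = 9 days with total 62 crashes

A Gamma(α, β) prior (rate parametrization) on a Poisson rate with n observations summing to S gives posterior Gamma(α+S, β+n).
Matching: Σxᵢ = 72 − 10 = 62 and n = 25 − 16 = 9.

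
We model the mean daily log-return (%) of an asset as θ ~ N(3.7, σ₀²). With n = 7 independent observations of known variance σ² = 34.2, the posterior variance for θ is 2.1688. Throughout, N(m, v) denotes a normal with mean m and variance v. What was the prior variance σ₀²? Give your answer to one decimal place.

Posterior precision equals prior precision plus data precision: 1/σ_n² = 1/σ₀² + n/σ².
So 1/σ₀² = 1/2.1688 − 7/34.2 = 0.461084 − 0.204678 = 0.256406.
Hence σ₀² = 1/0.256406 ≈ 3.9.

σ₀² = 3.9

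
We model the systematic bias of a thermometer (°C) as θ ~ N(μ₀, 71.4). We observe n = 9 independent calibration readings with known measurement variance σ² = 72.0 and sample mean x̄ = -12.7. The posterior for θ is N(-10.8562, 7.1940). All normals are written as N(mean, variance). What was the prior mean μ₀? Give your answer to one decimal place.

μ₀ = 5.6

The posterior mean is a precision-weighted average: μ_n = (τ₀μ₀ + τ_data·x̄)/(τ₀+τ_data), with τ₀=1/σ₀² and τ_data=n/σ².
Here τ₀ = 1/71.4 = 0.014006 and τ_data = 9/72.0 = 0.125000, so τ_n = 0.139006.
Rearranging for μ₀: μ₀ = (μ_n·τ_n − τ_data·x̄)/τ₀ = (-10.8562·0.139006 − 0.125000·-12.7) / 0.014006 = 0.078423/0.014006 ≈ 5.6.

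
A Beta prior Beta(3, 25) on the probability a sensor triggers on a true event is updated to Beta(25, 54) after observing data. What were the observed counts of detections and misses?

22 detections and 29 misses

A Beta(a, b) prior with s successes and f failures in binomial data gives a Beta(a+s, b+f) posterior.
So s = 25 − 3 = 22 and f = 54 − 25 = 29.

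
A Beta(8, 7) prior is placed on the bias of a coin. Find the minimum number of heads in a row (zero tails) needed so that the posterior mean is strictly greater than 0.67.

After k heads and 0 tails the posterior is Beta(8+k, 7), with mean (8+k)/(8+7+k).
Set (8+k)/(15+k) > 0.67 and solve: k > (0.67·15 − 8)/(1 − 0.67) = 6.212.
The smallest integer exceeding 6.212 is 7.

k = 7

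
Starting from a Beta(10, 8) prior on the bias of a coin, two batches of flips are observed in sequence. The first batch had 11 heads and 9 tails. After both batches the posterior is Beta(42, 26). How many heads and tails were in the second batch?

21 heads and 9 tails

Because Beta–binomial updating is additive in the counts, the combined data contributed (α_post−α_prior, β_post−β_prior) successes and failures.
Total across both batches: 42−10=32 heads, 26−8=18 tails.
Subtract the first batch: 32−11=21 heads and 18−9=9 tails.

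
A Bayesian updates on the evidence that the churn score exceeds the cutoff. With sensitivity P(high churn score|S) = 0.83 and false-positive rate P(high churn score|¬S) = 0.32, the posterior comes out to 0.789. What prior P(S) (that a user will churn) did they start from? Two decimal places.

P(S) = 0.59

In odds form, posterior odds = prior odds × likelihood ratio, so prior odds = posterior odds ÷ LR.
Posterior odds = 0.789/(1−0.789) = 3.7393. LR = 0.83/0.32 = 2.5938.
Prior odds = 3.7393/2.5938 = 1.4416, so P(S) = 1.4416/(1+1.4416) ≈ 0.59.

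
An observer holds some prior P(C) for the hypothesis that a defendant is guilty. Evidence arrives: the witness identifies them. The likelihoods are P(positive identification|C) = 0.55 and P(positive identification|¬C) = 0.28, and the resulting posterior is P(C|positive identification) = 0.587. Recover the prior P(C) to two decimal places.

Bayes' rule in odds form gives O(C|E) = O(C)·[P(E|C)/P(E|¬C)], hence O(C) = O(C|E)/LR.
Posterior odds = 0.587/(1−0.587) = 1.4213. LR = 0.55/0.28 = 1.9643.
Prior odds = 1.4213/1.9643 = 0.7236, so P(C) = 0.7236/(1+0.7236) ≈ 0.42.

P(C) = 0.42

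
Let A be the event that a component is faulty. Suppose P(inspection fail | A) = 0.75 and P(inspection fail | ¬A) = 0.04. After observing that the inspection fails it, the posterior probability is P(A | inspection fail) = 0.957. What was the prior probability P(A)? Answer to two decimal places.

P(A) = 0.54

Bayes' rule in odds form gives O(A|E) = O(A)·[P(E|A)/P(E|¬A)], hence O(A) = O(A|E)/LR.
Posterior odds = 0.957/(1−0.957) = 22.2558. LR = 0.75/0.04 = 18.7500.
Prior odds = 22.2558/18.7500 = 1.1870, so P(A) = 1.1870/(1+1.1870) ≈ 0.54.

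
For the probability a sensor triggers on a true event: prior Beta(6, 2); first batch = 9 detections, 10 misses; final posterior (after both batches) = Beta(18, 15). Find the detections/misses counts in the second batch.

Sequential conjugate updates are equivalent to a single update on the pooled data, so total successes = posterior α − prior α and total failures = posterior β − prior β.
Total across both batches: 18−6=12 detections, 15−2=13 misses.
Subtract the first batch: 12−9=3 detections and 13−10=3 misses.

3 detections and 3 misses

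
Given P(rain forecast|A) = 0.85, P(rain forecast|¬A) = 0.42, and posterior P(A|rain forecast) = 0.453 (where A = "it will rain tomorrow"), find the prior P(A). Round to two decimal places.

Bayes' rule in odds form gives O(A|E) = O(A)·[P(E|A)/P(E|¬A)], hence O(A) = O(A|E)/LR.
Posterior odds = 0.453/(1−0.453) = 0.8282. LR = 0.85/0.42 = 2.0238.
Prior odds = 0.8282/2.0238 = 0.4092, so P(A) = 0.4092/(1+0.4092) ≈ 0.29.

P(A) = 0.29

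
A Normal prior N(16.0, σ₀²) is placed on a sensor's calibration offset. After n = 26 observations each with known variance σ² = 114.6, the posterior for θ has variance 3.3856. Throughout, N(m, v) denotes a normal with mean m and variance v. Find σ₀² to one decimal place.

Posterior precision equals prior precision plus data precision: 1/σ_n² = 1/σ₀² + n/σ².
So 1/σ₀² = 1/3.3856 − 26/114.6 = 0.295369 − 0.226876 = 0.068493.
Hence σ₀² = 1/0.068493 ≈ 14.6.

σ₀² = 14.6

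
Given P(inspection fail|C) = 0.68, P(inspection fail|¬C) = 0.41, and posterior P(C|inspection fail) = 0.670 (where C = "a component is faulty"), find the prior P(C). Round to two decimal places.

P(C) = 0.55

Bayes' rule in odds form gives O(C|E) = O(C)·[P(E|C)/P(E|¬C)], hence O(C) = O(C|E)/LR.
Posterior odds = 0.670/(1−0.670) = 2.0303. LR = 0.68/0.41 = 1.6585.
Prior odds = 2.0303/1.6585 = 1.2242, so P(C) = 1.2242/(1+1.2242) ≈ 0.55.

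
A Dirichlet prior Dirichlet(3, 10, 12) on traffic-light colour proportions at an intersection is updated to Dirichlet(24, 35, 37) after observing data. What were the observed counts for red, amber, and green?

For a Dirichlet(α) prior with multinomial counts c, the posterior is Dirichlet(α + c) componentwise.
Counts are posterior − prior componentwise: 24−3=21, 35−10=25, 37−12=25.

counts (21, 25, 25)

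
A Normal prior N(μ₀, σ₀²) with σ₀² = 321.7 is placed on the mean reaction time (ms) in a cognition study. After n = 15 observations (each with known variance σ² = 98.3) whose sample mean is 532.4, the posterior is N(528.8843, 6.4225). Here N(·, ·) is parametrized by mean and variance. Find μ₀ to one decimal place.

The posterior mean is a precision-weighted average: μ_n = (τ₀μ₀ + τ_data·x̄)/(τ₀+τ_data), with τ₀=1/σ₀² and τ_data=n/σ².
Here τ₀ = 1/321.7 = 0.003108 and τ_data = 15/98.3 = 0.152594, so τ_n = 0.155702.
Rearranging for μ₀: μ₀ = (μ_n·τ_n − τ_data·x̄)/τ₀ = (528.8843·0.155702 − 0.152594·532.4) / 0.003108 = 1.107298/0.003108 ≈ 356.3.

μ₀ = 356.3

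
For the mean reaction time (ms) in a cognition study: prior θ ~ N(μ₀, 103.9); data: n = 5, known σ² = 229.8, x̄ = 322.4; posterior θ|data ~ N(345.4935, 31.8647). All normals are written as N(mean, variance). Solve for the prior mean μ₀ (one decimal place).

With known observation variance, the Normal–Normal posterior has precision τ_n = τ₀ + n/σ² and mean μ_n = (τ₀μ₀ + (n/σ²)x̄)/τ_n.
Here τ₀ = 1/103.9 = 0.009625 and τ_data = 5/229.8 = 0.021758, so τ_n = 0.031383.
Rearranging for μ₀: μ₀ = (μ_n·τ_n − τ_data·x̄)/τ₀ = (345.4935·0.031383 − 0.021758·322.4) / 0.009625 = 3.827843/0.009625 ≈ 397.7.

μ₀ = 397.7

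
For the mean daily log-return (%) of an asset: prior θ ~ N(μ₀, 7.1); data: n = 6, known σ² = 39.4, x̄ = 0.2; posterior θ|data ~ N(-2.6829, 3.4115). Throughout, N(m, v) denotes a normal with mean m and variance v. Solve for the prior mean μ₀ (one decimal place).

The posterior mean is a precision-weighted average: μ_n = (τ₀μ₀ + τ_data·x̄)/(τ₀+τ_data), with τ₀=1/σ₀² and τ_data=n/σ².
Here τ₀ = 1/7.1 = 0.140845 and τ_data = 6/39.4 = 0.152284, so τ_n = 0.293129.
Rearranging for μ₀: μ₀ = (μ_n·τ_n − τ_data·x̄)/τ₀ = (-2.6829·0.293129 − 0.152284·0.2) / 0.140845 = -0.816893/0.140845 ≈ -5.8.

μ₀ = -5.8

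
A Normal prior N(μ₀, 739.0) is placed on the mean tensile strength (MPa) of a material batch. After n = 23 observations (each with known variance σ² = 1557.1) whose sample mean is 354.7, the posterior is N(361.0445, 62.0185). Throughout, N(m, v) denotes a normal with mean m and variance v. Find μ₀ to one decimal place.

The posterior mean is a precision-weighted average: μ_n = (τ₀μ₀ + τ_data·x̄)/(τ₀+τ_data), with τ₀=1/σ₀² and τ_data=n/σ².
Here τ₀ = 1/739.0 = 0.001353 and τ_data = 23/1557.1 = 0.014771, so τ_n = 0.016124.
Rearranging for μ₀: μ₀ = (μ_n·τ_n − τ_data·x̄)/τ₀ = (361.0445·0.016124 − 0.014771·354.7) / 0.001353 = 0.582208/0.001353 ≈ 430.3.

μ₀ = 430.3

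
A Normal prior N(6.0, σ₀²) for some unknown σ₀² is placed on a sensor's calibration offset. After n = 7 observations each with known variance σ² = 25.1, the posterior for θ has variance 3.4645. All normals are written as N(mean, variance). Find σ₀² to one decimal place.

For the Normal–Normal model with known σ², precisions add: τ_n = τ₀ + n/σ².
So 1/σ₀² = 1/3.4645 − 7/25.1 = 0.288642 − 0.278884 = 0.009758.
Hence σ₀² = 1/0.009758 ≈ 102.5.

σ₀² = 102.5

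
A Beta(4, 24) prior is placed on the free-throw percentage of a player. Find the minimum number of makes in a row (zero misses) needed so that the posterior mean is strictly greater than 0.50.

After k makes and 0 misses the posterior is Beta(4+k, 24), with mean (4+k)/(4+24+k).
Set (4+k)/(28+k) > 0.50 and solve: k > (0.50·28 − 4)/(1 − 0.50) = 20.000.
The smallest integer exceeding 20.000 is 21.

k = 21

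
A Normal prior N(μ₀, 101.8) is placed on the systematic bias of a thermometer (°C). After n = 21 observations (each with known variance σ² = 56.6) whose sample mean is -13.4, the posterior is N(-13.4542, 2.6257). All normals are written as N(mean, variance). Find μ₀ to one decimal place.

μ₀ = -15.5

With known observation variance, the Normal–Normal posterior has precision τ_n = τ₀ + n/σ² and mean μ_n = (τ₀μ₀ + (n/σ²)x̄)/τ_n.
Here τ₀ = 1/101.8 = 0.009823 and τ_data = 21/56.6 = 0.371025, so τ_n = 0.380848.
Rearranging for μ₀: μ₀ = (μ_n·τ_n − τ_data·x̄)/τ₀ = (-13.4542·0.380848 − 0.371025·-13.4) / 0.009823 = -0.152270/0.009823 ≈ -15.5.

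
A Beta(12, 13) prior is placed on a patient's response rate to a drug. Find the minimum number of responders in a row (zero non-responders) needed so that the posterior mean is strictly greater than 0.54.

k = 4

After k responders and 0 non-responders the posterior is Beta(12+k, 13), with mean (12+k)/(12+13+k).
Set (12+k)/(25+k) > 0.54 and solve: k > (0.54·25 − 12)/(1 − 0.54) = 3.261.
The smallest integer exceeding 3.261 is 4, and checking k=4: (16)/(29) = 0.5517 > 0.54.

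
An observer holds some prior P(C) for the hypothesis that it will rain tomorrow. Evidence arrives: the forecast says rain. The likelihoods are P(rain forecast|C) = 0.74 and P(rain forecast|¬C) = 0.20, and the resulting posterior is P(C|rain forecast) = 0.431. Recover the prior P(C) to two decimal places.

In odds form, posterior odds = prior odds × likelihood ratio, so prior odds = posterior odds ÷ LR.
Posterior odds = 0.431/(1−0.431) = 0.7575. LR = 0.74/0.20 = 3.7000.
Prior odds = 0.7575/3.7000 = 0.2047, so P(C) = 0.2047/(1+0.2047) ≈ 0.17.

P(C) = 0.17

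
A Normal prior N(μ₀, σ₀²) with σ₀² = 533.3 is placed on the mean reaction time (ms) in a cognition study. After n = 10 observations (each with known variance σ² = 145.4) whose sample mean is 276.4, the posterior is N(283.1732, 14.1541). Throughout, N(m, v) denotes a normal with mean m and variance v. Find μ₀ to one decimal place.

μ₀ = 531.6

The posterior mean is a precision-weighted average: μ_n = (τ₀μ₀ + τ_data·x̄)/(τ₀+τ_data), with τ₀=1/σ₀² and τ_data=n/σ².
Here τ₀ = 1/533.3 = 0.001875 and τ_data = 10/145.4 = 0.068776, so τ_n = 0.070651.
Rearranging for μ₀: μ₀ = (μ_n·τ_n − τ_data·x̄)/τ₀ = (283.1732·0.070651 − 0.068776·276.4) / 0.001875 = 0.996783/0.001875 ≈ 531.6.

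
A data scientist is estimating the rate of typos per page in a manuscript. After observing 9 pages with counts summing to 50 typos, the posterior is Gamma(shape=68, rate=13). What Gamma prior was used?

A Gamma(α, β) prior (rate parametrization) on a Poisson rate with n observations summing to S gives posterior Gamma(α+S, β+n).
So α = 68 − 50 = 18 and β = 13 − 9 = 4.

Gamma(shape=18, rate=4)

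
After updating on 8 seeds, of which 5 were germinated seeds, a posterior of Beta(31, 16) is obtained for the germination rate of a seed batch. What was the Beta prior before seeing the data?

Beta(26, 13)

A Beta(α, β) prior with s successes and f failures in binomial data gives a Beta(α+s, β+f) posterior.
Subtract the data counts: 31−5=26, 16−3=13.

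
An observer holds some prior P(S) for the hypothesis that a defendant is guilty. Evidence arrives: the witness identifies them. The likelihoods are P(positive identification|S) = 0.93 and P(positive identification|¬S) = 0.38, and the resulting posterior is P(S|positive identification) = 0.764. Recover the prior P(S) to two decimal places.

P(S) = 0.57

In odds form, posterior odds = prior odds × likelihood ratio, so prior odds = posterior odds ÷ LR.
Posterior odds = 0.764/(1−0.764) = 3.2373. LR = 0.93/0.38 = 2.4474.
Prior odds = 3.2373/2.4474 = 1.3228, so P(S) = 1.3228/(1+1.3228) ≈ 0.57.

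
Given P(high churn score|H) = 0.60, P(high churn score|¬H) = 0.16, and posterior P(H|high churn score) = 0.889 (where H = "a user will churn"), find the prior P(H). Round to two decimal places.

In odds form, posterior odds = prior odds × likelihood ratio, so prior odds = posterior odds ÷ LR.
Posterior odds = 0.889/(1−0.889) = 8.0090. LR = 0.60/0.16 = 3.7500.
Prior odds = 8.0090/3.7500 = 2.1357, so P(H) = 2.1357/(1+2.1357) ≈ 0.68.

P(H) = 0.68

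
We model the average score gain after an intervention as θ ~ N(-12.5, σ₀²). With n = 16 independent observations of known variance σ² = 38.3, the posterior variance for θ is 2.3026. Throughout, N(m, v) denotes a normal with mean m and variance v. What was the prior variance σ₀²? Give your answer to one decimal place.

σ₀² = 60.5

For the Normal–Normal model with known σ², precisions add: τ_n = τ₀ + n/σ².
So 1/σ₀² = 1/2.3026 − 16/38.3 = 0.434292 − 0.417755 = 0.016537.
Hence σ₀² = 1/0.016537 ≈ 60.5.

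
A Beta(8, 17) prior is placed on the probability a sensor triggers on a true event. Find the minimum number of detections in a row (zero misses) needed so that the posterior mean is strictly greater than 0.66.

After k detections and 0 misses the posterior is Beta(8+k, 17), with mean (8+k)/(8+17+k).
Set (8+k)/(25+k) > 0.66 and solve: k > (0.66·25 − 8)/(1 − 0.66) = 25.000.
The smallest integer exceeding 25.000 is 26, and checking k=26: (34)/(51) = 0.6667 > 0.66.

k = 26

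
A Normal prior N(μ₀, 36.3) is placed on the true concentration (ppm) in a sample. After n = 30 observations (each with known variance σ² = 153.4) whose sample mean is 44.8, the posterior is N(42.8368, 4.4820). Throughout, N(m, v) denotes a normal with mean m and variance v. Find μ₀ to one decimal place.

The posterior mean is a precision-weighted average: μ_n = (τ₀μ₀ + τ_data·x̄)/(τ₀+τ_data), with τ₀=1/σ₀² and τ_data=n/σ².
Here τ₀ = 1/36.3 = 0.027548 and τ_data = 30/153.4 = 0.195567, so τ_n = 0.223115.
Rearranging for μ₀: μ₀ = (μ_n·τ_n − τ_data·x̄)/τ₀ = (42.8368·0.223115 − 0.195567·44.8) / 0.027548 = 0.796131/0.027548 ≈ 28.9.

μ₀ = 28.9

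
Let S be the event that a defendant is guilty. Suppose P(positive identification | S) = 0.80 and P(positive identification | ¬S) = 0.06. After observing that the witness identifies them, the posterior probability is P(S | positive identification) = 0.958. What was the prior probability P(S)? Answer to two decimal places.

P(S) = 0.63

In odds form, posterior odds = prior odds × likelihood ratio, so prior odds = posterior odds ÷ LR.
Posterior odds = 0.958/(1−0.958) = 22.8095. LR = 0.80/0.06 = 13.3333.
Prior odds = 22.8095/13.3333 = 1.7107, so P(S) = 1.7107/(1+1.7107) ≈ 0.63.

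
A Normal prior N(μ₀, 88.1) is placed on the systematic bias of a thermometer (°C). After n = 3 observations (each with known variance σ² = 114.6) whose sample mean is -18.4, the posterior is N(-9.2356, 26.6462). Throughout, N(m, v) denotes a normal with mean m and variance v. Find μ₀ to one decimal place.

The posterior mean is a precision-weighted average: μ_n = (τ₀μ₀ + τ_data·x̄)/(τ₀+τ_data), with τ₀=1/σ₀² and τ_data=n/σ².
Here τ₀ = 1/88.1 = 0.011351 and τ_data = 3/114.6 = 0.026178, so τ_n = 0.037529.
Rearranging for μ₀: μ₀ = (μ_n·τ_n − τ_data·x̄)/τ₀ = (-9.2356·0.037529 − 0.026178·-18.4) / 0.011351 = 0.135072/0.011351 ≈ 11.9.

μ₀ = 11.9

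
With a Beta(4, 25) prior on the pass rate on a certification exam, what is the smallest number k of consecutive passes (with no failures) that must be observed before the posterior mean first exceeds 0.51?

After k passes and 0 failures the posterior is Beta(4+k, 25), with mean (4+k)/(4+25+k).
Set (4+k)/(29+k) > 0.51 and solve: k > (0.51·29 − 4)/(1 − 0.51) = 22.020.
The smallest integer exceeding 22.020 is 23.

k = 23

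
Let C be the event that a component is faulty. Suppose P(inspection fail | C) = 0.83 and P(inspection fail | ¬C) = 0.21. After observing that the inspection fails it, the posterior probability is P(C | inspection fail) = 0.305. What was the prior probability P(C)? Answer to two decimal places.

In odds form, posterior odds = prior odds × likelihood ratio, so prior odds = posterior odds ÷ LR.
Posterior odds = 0.305/(1−0.305) = 0.4388. LR = 0.83/0.21 = 3.9524.
Prior odds = 0.4388/3.9524 = 0.1110, so P(C) = 0.1110/(1+0.1110) ≈ 0.10.

P(C) = 0.10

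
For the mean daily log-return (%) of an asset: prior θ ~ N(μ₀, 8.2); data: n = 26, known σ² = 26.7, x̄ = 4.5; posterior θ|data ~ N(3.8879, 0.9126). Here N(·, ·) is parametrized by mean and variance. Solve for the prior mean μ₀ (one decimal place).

μ₀ = -1.0

With known observation variance, the Normal–Normal posterior has precision τ_n = τ₀ + n/σ² and mean μ_n = (τ₀μ₀ + (n/σ²)x̄)/τ_n.
Here τ₀ = 1/8.2 = 0.121951 and τ_data = 26/26.7 = 0.973783, so τ_n = 1.095734.
Rearranging for μ₀: μ₀ = (μ_n·τ_n − τ_data·x̄)/τ₀ = (3.8879·1.095734 − 0.973783·4.5) / 0.121951 = -0.121919/0.121951 ≈ -1.0.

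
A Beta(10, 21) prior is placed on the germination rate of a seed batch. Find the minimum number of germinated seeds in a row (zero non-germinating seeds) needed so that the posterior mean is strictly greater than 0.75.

After k germinated seeds and 0 non-germinating seeds the posterior is Beta(10+k, 21), with mean (10+k)/(10+21+k).
Set (10+k)/(31+k) > 0.75 and solve: k > (0.75·31 − 10)/(1 − 0.75) = 53.000.
The smallest integer exceeding 53.000 is 54, and checking k=54: (64)/(85) = 0.7529 > 0.75.

k = 54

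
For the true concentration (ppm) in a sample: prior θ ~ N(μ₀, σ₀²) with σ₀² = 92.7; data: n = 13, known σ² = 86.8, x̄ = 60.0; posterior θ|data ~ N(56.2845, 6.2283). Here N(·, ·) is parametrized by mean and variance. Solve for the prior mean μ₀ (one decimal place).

The posterior mean is a precision-weighted average: μ_n = (τ₀μ₀ + τ_data·x̄)/(τ₀+τ_data), with τ₀=1/σ₀² and τ_data=n/σ².
Here τ₀ = 1/92.7 = 0.010787 and τ_data = 13/86.8 = 0.149770, so τ_n = 0.160557.
Rearranging for μ₀: μ₀ = (μ_n·τ_n − τ_data·x̄)/τ₀ = (56.2845·0.160557 − 0.149770·60.0) / 0.010787 = 0.050670/0.010787 ≈ 4.7.

μ₀ = 4.7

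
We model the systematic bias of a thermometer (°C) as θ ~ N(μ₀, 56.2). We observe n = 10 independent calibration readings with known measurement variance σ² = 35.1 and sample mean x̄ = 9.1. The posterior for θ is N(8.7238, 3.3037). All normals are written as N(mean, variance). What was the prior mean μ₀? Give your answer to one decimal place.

With known observation variance, the Normal–Normal posterior has precision τ_n = τ₀ + n/σ² and mean μ_n = (τ₀μ₀ + (n/σ²)x̄)/τ_n.
Here τ₀ = 1/56.2 = 0.017794 and τ_data = 10/35.1 = 0.284900, so τ_n = 0.302694.
Rearranging for μ₀: μ₀ = (μ_n·τ_n − τ_data·x̄)/τ₀ = (8.7238·0.302694 − 0.284900·9.1) / 0.017794 = 0.048052/0.017794 ≈ 2.7.

μ₀ = 2.7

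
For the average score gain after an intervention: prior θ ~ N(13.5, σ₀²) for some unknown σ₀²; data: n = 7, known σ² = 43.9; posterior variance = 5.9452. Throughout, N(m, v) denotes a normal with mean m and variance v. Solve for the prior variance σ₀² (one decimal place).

σ₀² = 114.3

Posterior precision equals prior precision plus data precision: 1/σ_n² = 1/σ₀² + n/σ².
So 1/σ₀² = 1/5.9452 − 7/43.9 = 0.168203 − 0.159453 = 0.008750.
Hence σ₀² = 1/0.008750 ≈ 114.3.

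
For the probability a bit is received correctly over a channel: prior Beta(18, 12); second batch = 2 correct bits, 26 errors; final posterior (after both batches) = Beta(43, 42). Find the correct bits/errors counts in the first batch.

Because Beta–binomial updating is additive in the counts, the combined data contributed (α_post−α_prior, β_post−β_prior) successes and failures.
Total across both batches: 43−18=25 correct bits, 42−12=30 errors.
Subtract the second batch: 25−2=23 correct bits and 30−26=4 errors.

23 correct bits and 4 errors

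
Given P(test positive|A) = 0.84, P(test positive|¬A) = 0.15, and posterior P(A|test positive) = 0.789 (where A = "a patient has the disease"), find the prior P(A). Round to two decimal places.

Bayes' rule in odds form gives O(A|E) = O(A)·[P(E|A)/P(E|¬A)], hence O(A) = O(A|E)/LR.
Posterior odds = 0.789/(1−0.789) = 3.7393. LR = 0.84/0.15 = 5.6000.
Prior odds = 3.7393/5.6000 = 0.6677, so P(A) = 0.6677/(1+0.6677) ≈ 0.40.

P(A) = 0.40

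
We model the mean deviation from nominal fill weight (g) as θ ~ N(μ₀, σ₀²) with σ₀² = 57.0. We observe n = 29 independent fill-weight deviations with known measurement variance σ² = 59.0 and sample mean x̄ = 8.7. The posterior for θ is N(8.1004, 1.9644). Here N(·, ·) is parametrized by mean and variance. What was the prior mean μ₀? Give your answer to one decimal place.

μ₀ = -8.7

With known observation variance, the Normal–Normal posterior has precision τ_n = τ₀ + n/σ² and mean μ_n = (τ₀μ₀ + (n/σ²)x̄)/τ_n.
Here τ₀ = 1/57.0 = 0.017544 and τ_data = 29/59.0 = 0.491525, so τ_n = 0.509069.
Rearranging for μ₀: μ₀ = (μ_n·τ_n − τ_data·x̄)/τ₀ = (8.1004·0.509069 − 0.491525·8.7) / 0.017544 = -0.152605/0.017544 ≈ -8.7.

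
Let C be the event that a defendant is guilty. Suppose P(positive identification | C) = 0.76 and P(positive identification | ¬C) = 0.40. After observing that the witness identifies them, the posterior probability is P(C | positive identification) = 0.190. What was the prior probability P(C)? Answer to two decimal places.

P(C) = 0.11

In odds form, posterior odds = prior odds × likelihood ratio, so prior odds = posterior odds ÷ LR.
Posterior odds = 0.190/(1−0.190) = 0.2346. LR = 0.76/0.40 = 1.9000.
Prior odds = 0.2346/1.9000 = 0.1235, so P(C) = 0.1235/(1+0.1235) ≈ 0.11.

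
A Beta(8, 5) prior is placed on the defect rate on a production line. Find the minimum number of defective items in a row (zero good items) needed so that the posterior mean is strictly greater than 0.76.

After k defective items and 0 good items the posterior is Beta(8+k, 5), with mean (8+k)/(8+5+k).
Set (8+k)/(13+k) > 0.76 and solve: k > (0.76·13 − 8)/(1 − 0.76) = 7.833.
The smallest integer exceeding 7.833 is 8, and checking k=8: (16)/(21) = 0.7619 > 0.76.

k = 8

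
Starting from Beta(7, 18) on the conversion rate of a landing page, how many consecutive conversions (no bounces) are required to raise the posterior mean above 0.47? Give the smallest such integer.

After k conversions and 0 bounces the posterior is Beta(7+k, 18), with mean (7+k)/(7+18+k).
Set (7+k)/(25+k) > 0.47 and solve: k > (0.47·25 − 7)/(1 − 0.47) = 8.962.
The smallest integer exceeding 8.962 is 9.

k = 9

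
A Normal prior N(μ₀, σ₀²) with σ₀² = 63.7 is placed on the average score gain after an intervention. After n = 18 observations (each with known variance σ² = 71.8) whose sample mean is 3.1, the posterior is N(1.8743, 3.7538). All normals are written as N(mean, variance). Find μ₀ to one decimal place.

μ₀ = -17.7

The posterior mean is a precision-weighted average: μ_n = (τ₀μ₀ + τ_data·x̄)/(τ₀+τ_data), with τ₀=1/σ₀² and τ_data=n/σ².
Here τ₀ = 1/63.7 = 0.015699 and τ_data = 18/71.8 = 0.250696, so τ_n = 0.266395.
Rearranging for μ₀: μ₀ = (μ_n·τ_n − τ_data·x̄)/τ₀ = (1.8743·0.266395 − 0.250696·3.1) / 0.015699 = -0.277853/0.015699 ≈ -17.7.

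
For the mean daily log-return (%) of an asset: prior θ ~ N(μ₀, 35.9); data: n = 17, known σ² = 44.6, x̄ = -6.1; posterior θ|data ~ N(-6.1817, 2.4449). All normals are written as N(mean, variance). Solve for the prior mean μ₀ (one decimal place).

μ₀ = -7.3

With known observation variance, the Normal–Normal posterior has precision τ_n = τ₀ + n/σ² and mean μ_n = (τ₀μ₀ + (n/σ²)x̄)/τ_n.
Here τ₀ = 1/35.9 = 0.027855 and τ_data = 17/44.6 = 0.381166, so τ_n = 0.409021.
Rearranging for μ₀: μ₀ = (μ_n·τ_n − τ_data·x̄)/τ₀ = (-6.1817·0.409021 − 0.381166·-6.1) / 0.027855 = -0.203333/0.027855 ≈ -7.3.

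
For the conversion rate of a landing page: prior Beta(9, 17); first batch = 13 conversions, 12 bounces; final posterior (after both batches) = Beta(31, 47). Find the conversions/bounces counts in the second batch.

Sequential conjugate updates are equivalent to a single update on the pooled data, so total successes = posterior α − prior α and total failures = posterior β − prior β.
Total across both batches: 31−9=22 conversions, 47−17=30 bounces.
Subtract the first batch: 22−13=9 conversions and 30−12=18 bounces.

9 conversions and 18 bounces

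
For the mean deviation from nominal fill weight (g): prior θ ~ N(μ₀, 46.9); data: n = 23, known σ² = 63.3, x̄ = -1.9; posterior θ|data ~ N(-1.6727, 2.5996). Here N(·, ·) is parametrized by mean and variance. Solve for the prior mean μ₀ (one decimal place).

With known observation variance, the Normal–Normal posterior has precision τ_n = τ₀ + n/σ² and mean μ_n = (τ₀μ₀ + (n/σ²)x̄)/τ_n.
Here τ₀ = 1/46.9 = 0.021322 and τ_data = 23/63.3 = 0.363349, so τ_n = 0.384671.
Rearranging for μ₀: μ₀ = (μ_n·τ_n − τ_data·x̄)/τ₀ = (-1.6727·0.384671 − 0.363349·-1.9) / 0.021322 = 0.046924/0.021322 ≈ 2.2.

μ₀ = 2.2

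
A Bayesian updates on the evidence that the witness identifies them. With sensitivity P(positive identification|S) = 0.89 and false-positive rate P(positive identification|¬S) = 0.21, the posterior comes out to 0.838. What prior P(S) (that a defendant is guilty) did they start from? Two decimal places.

Bayes' rule in odds form gives O(S|E) = O(S)·[P(E|S)/P(E|¬S)], hence O(S) = O(S|E)/LR.
Posterior odds = 0.838/(1−0.838) = 5.1728. LR = 0.89/0.21 = 4.2381.
Prior odds = 5.1728/4.2381 = 1.2205, so P(S) = 1.2205/(1+1.2205) ≈ 0.55.

P(S) = 0.55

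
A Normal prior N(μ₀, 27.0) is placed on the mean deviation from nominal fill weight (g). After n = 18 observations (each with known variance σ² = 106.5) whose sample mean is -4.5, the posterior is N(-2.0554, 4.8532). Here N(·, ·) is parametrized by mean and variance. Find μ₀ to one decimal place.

μ₀ = 9.1

With known observation variance, the Normal–Normal posterior has precision τ_n = τ₀ + n/σ² and mean μ_n = (τ₀μ₀ + (n/σ²)x̄)/τ_n.
Here τ₀ = 1/27.0 = 0.037037 and τ_data = 18/106.5 = 0.169014, so τ_n = 0.206051.
Rearranging for μ₀: μ₀ = (μ_n·τ_n − τ_data·x̄)/τ₀ = (-2.0554·0.206051 − 0.169014·-4.5) / 0.037037 = 0.337046/0.037037 ≈ 9.1.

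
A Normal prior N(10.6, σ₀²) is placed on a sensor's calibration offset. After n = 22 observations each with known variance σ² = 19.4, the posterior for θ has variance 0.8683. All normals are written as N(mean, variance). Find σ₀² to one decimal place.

For the Normal–Normal model with known σ², precisions add: τ_n = τ₀ + n/σ².
So 1/σ₀² = 1/0.8683 − 22/19.4 = 1.151676 − 1.134021 = 0.017655.
Hence σ₀² = 1/0.017655 ≈ 56.6.

σ₀² = 56.6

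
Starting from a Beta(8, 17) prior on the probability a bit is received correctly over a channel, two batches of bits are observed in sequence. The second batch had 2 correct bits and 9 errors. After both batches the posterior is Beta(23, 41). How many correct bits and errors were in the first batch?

Sequential conjugate updates are equivalent to a single update on the pooled data, so total successes = posterior α − prior α and total failures = posterior β − prior β.
Total across both batches: 23−8=15 correct bits, 41−17=24 errors.
Subtract the second batch: 15−2=13 correct bits and 24−9=15 errors.

13 correct bits and 15 errors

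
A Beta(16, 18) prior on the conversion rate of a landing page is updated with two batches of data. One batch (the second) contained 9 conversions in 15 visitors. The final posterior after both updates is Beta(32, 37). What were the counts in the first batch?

7 conversions and 13 bounces

Sequential conjugate updates are equivalent to a single update on the pooled data, so total successes = posterior α − prior α and total failures = posterior β − prior β.
Total across both batches: 32−16=16 conversions, 37−18=19 bounces.
Subtract the second batch: 16−9=7 conversions and 19−6=13 bounces.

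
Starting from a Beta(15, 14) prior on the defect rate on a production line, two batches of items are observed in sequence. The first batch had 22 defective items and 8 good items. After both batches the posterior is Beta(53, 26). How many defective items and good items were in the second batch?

16 defective items and 4 good items

Because Beta–binomial updating is additive in the counts, the combined data contributed (α_post−α_prior, β_post−β_prior) successes and failures.
Total across both batches: 53−15=38 defective items, 26−14=12 good items.
Subtract the first batch: 38−22=16 defective items and 12−8=4 good items.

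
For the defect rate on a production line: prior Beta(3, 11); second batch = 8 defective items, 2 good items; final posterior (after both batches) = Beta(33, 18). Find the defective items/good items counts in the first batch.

22 defective items and 5 good items

Because Beta–binomial updating is additive in the counts, the combined data contributed (α_post−α_prior, β_post−β_prior) successes and failures.
Total across both batches: 33−3=30 defective items, 18−11=7 good items.
Subtract the second batch: 30−8=22 defective items and 7−2=5 good items.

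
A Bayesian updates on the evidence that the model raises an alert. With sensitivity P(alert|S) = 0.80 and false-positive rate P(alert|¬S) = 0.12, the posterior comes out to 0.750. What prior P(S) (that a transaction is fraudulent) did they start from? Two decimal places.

P(S) = 0.31

In odds form, posterior odds = prior odds × likelihood ratio, so prior odds = posterior odds ÷ LR.
Posterior odds = 0.750/(1−0.750) = 3.0000. LR = 0.80/0.12 = 6.6667.
Prior odds = 3.0000/6.6667 = 0.4500, so P(S) = 0.4500/(1+0.4500) ≈ 0.31.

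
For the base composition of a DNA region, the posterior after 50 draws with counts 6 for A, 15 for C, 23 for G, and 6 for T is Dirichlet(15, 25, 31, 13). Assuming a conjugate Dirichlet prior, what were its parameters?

Dirichlet(9, 10, 8, 7)

For a Dirichlet(α) prior with multinomial counts c, the posterior is Dirichlet(α + c) componentwise.
Subtract each count from the matching posterior parameter: 15−6=9, 25−15=10, 31−23=8, 13−6=7.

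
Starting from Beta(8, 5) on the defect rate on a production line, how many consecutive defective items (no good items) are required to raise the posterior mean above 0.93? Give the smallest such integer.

k = 59

After k defective items and 0 good items the posterior is Beta(8+k, 5), with mean (8+k)/(8+5+k).
Set (8+k)/(13+k) > 0.93 and solve: k > (0.93·13 − 8)/(1 − 0.93) = 58.429.
The smallest integer exceeding 58.429 is 59.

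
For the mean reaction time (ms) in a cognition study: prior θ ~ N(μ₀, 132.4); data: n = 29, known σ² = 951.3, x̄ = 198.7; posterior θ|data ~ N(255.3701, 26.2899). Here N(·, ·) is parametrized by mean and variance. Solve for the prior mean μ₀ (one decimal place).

The posterior mean is a precision-weighted average: μ_n = (τ₀μ₀ + τ_data·x̄)/(τ₀+τ_data), with τ₀=1/σ₀² and τ_data=n/σ².
Here τ₀ = 1/132.4 = 0.007553 and τ_data = 29/951.3 = 0.030485, so τ_n = 0.038038.
Rearranging for μ₀: μ₀ = (μ_n·τ_n − τ_data·x̄)/τ₀ = (255.3701·0.038038 − 0.030485·198.7) / 0.007553 = 3.656398/0.007553 ≈ 484.1.

μ₀ = 484.1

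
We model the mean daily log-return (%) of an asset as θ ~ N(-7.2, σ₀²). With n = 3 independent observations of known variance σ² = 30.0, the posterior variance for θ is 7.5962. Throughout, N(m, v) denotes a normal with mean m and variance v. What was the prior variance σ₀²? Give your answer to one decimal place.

For the Normal–Normal model with known σ², precisions add: τ_n = τ₀ + n/σ².
So 1/σ₀² = 1/7.5962 − 3/30.0 = 0.131645 − 0.100000 = 0.031645.
Hence σ₀² = 1/0.031645 ≈ 31.6.

σ₀² = 31.6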